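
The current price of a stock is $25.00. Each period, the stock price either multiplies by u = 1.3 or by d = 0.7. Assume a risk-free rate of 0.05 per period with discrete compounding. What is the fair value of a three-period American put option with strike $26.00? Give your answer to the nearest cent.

Risk-neutral probability p = (1 + 0.05 − 0.7)/(1.3 − 0.7) = 0.3500/0.6000 = 0.5833
Terminal stock prices: S_uuu = 54.93, S_uud = 29.58, S_udd = 15.92, S_ddd = 8.575
Terminal payoffs (K − S): max(-28.93, 0) = 0, max(-3.575, 0) = 0, max(10.08, 0) = 10.08, max(17.43, 0) = 17.43
Node uu (S = 42.25): continuation = 1/1.05·[0.5833·0.0000 + 0.4167·0.0000] = 0.0000; exercise value = 0.0000 ≤ continuation, so V_uu = 0.0000
Node ud (S = 22.75): continuation = 1/1.05·[0.5833·0.0000 + 0.4167·10.0750] = 3.9980; exercise value = 3.2500 ≤ continuation, so V_ud = 3.9980
Node dd (S = 12.25): continuation = 1/1.05·[0.5833·10.0750 + 0.4167·17.4250] = 12.5119; exercise value = 13.7500 > continuation, so V_dd = 13.7500 (exercise)
Node u (S = 32.5): continuation = 1/1.05·[0.5833·0.0000 + 0.4167·3.9980] = 1.5865; exercise value = 0.0000 ≤ continuation, so V_u = 1.5865
Node d (S = 17.5): continuation = 1/1.05·[0.5833·3.9980 + 0.4167·13.7500] = 7.6775; exercise value = 8.5000 > continuation, so V_d = 8.5000 (exercise)
Node 0 (S = 25): continuation = 1/1.05·[0.5833·1.5865 + 0.4167·8.5000] = 4.2544; exercise value = 1.0000 ≤ continuation, so V_0 = 4.2544

$4.25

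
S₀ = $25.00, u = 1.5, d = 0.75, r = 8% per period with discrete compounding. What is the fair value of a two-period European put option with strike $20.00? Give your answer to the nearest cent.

$1.60

Risk-neutral probability p = (1 + 0.08 − 0.75)/(1.5 − 0.75) = 0.3300/0.7500 = 0.4400
Terminal stock prices: S_uu = 56.25, S_ud = 28.12, S_dd = 14.06
Terminal payoffs (K − S): max(-36.25, 0) = 0, max(-8.125, 0) = 0, max(5.938, 0) = 5.938
Node u (S = 37.5): V_u = 1/1.08·[0.4400·0.0000 + 0.5600·0.0000] = 0.0000
Node d (S = 18.75): V_d = 1/1.08·[0.4400·0.0000 + 0.5600·5.9375] = 3.0787
Node 0 (S = 25): V_0 = 1/1.08·[0.4400·0.0000 + 0.5600·3.0787] = 1.5964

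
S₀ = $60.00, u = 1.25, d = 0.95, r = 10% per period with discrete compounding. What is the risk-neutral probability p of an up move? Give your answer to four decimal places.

p = 0.5000

Risk-neutral probability p = (1 + 0.1 − 0.95)/(1.25 − 0.95) = 0.1500/0.3000 = 0.5000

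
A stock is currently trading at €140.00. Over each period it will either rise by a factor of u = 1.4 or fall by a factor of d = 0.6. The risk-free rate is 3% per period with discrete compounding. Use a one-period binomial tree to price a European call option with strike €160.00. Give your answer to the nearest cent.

€18.79

Risk-neutral probability p = (1 + 0.03 − 0.6)/(1.4 − 0.6) = 0.4300/0.8000 = 0.5375
Terminal stock prices: S_u = 196, S_d = 84
Terminal payoffs (S − K): max(36, 0) = 36, max(-76, 0) = 0
Node 0 (S = 140): V_0 = 1/1.03·[0.5375·36.0000 + 0.4625·0.0000] = 18.7864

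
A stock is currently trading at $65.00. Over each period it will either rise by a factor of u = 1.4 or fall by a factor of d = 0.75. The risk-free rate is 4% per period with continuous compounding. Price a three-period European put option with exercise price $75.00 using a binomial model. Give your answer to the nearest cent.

Risk-neutral probability p = (e^0.04 − 0.75)/(1.4 − 0.75) = 0.2908/0.6500 = 0.4474
Terminal stock prices: S_uuu = 178.4, S_uud = 95.55, S_udd = 51.19, S_ddd = 27.42
Terminal payoffs (K − S): max(-103.4, 0) = 0, max(-20.55, 0) = 0, max(23.81, 0) = 23.81, max(47.58, 0) = 47.58
Node uu (S = 127.4): V_uu = e^(−0.04)·[0.4474·0.0000 + 0.5526·0.0000] = 0.0000
Node ud (S = 68.25): V_ud = e^(−0.04)·[0.4474·0.0000 + 0.5526·23.8125] = 12.6428
Node dd (S = 36.56): V_dd = e^(−0.04)·[0.4474·23.8125 + 0.5526·47.5781] = 35.4967
Node u (S = 91): V_u = e^(−0.04)·[0.4474·0.0000 + 0.5526·12.6428] = 6.7125
Node d (S = 48.75): V_d = e^(−0.04)·[0.4474·12.6428 + 0.5526·35.4967] = 24.2809
Node 0 (S = 65): V_0 = e^(−0.04)·[0.4474·6.7125 + 0.5526·24.2809] = 15.7769

$15.78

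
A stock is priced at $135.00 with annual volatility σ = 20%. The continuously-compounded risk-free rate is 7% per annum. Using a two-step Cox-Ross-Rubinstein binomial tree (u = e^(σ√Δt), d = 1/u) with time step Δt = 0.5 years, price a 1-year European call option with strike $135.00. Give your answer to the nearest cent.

CRR parameters: u = e^(σ√Δt) = e^(0.2·√0.5) = 1.1519, d = 1/u = 0.8681
Per-period rate: rΔt = 0.07·0.5 = 0.035, so R = e^0.035 = 1.0356
Risk-neutral probability p = (e^0.035 − 0.8681)/(1.1519 − 0.8681) = 0.1675/0.2838 = 0.5902
Terminal stock prices: S_uu = 179.1, S_ud = 135, S_dd = 101.7
Terminal payoffs (S − K): max(44.13, 0) = 44.13, max(0, 0) = 0, max(-33.26, 0) = 0
Node u (S = 155.5): V_u = e^(−0.035)·[0.5902·44.1310 + 0.4098·0.0000] = 25.1511
Node d (S = 117.2): V_d = e^(−0.035)·[0.5902·0.0000 + 0.4098·0.0000] = 0.0000
Node 0 (S = 135): V_0 = e^(−0.035)·[0.5902·25.1511 + 0.4098·0.0000] = 14.3341

$14.33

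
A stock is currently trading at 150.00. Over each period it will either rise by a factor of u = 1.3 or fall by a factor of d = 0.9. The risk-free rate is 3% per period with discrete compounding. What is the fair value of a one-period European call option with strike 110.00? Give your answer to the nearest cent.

43.20

Risk-neutral probability p = (1 + 0.03 − 0.9)/(1.3 − 0.9) = 0.1300/0.4000 = 0.3250
Terminal stock prices: S_u = 195, S_d = 135
Terminal payoffs (S − K): max(85, 0) = 85, max(25, 0) = 25
Node 0 (S = 150): V_0 = 1/1.03·[0.3250·85.0000 + 0.6750·25.0000] = 43.2039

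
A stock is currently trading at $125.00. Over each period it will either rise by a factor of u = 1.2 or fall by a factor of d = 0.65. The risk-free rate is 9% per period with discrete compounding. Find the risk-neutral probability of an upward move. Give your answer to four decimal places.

p = 0.8000

Risk-neutral probability p = (1 + 0.09 − 0.65)/(1.2 − 0.65) = 0.4400/0.5500 = 0.8000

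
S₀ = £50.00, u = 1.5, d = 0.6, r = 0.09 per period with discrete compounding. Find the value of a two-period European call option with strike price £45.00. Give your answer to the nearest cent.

£16.84

Risk-neutral probability p = (1 + 0.09 − 0.6)/(1.5 − 0.6) = 0.4900/0.9000 = 0.5444
Terminal stock prices: S_uu = 112.5, S_ud = 45, S_dd = 18
Terminal payoffs (S − K): max(67.5, 0) = 67.5, max(0, 0) = 0, max(-27, 0) = 0
Node u (S = 75): V_u = 1/1.09·[0.5444·67.5000 + 0.4556·0.0000] = 33.7156
Node d (S = 30): V_d = 1/1.09·[0.5444·0.0000 + 0.4556·0.0000] = 0.0000
Node 0 (S = 50): V_0 = 1/1.09·[0.5444·33.7156 + 0.4556·0.0000] = 16.8406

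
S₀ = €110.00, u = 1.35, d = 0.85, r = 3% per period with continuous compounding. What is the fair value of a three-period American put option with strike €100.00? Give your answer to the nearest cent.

€7.89

Risk-neutral probability p = (e^0.03 − 0.85)/(1.35 − 0.85) = 0.1805/0.5000 = 0.3609
Terminal stock prices: S_uuu = 270.6, S_uud = 170.4, S_udd = 107.3, S_ddd = 67.55
Terminal payoffs (K − S): max(-170.6, 0) = 0, max(-70.4, 0) = 0, max(-7.291, 0) = 0, max(32.45, 0) = 32.45
Node uu (S = 200.5): continuation = e^(−0.03)·[0.3609·0.0000 + 0.6391·0.0000] = 0.0000; exercise value = 0.0000 ≤ continuation, so V_uu = 0.0000
Node ud (S = 126.2): continuation = e^(−0.03)·[0.3609·0.0000 + 0.6391·0.0000] = 0.0000; exercise value = 0.0000 ≤ continuation, so V_ud = 0.0000
Node dd (S = 79.47): continuation = e^(−0.03)·[0.3609·0.0000 + 0.6391·32.4463] = 20.1233; exercise value = 20.5250 > continuation, so V_dd = 20.5250 (exercise)
Node u (S = 148.5): continuation = e^(−0.03)·[0.3609·0.0000 + 0.6391·0.0000] = 0.0000; exercise value = 0.0000 ≤ continuation, so V_u = 0.0000
Node d (S = 93.5): continuation = e^(−0.03)·[0.3609·0.0000 + 0.6391·20.5250] = 12.7297; exercise value = 6.5000 ≤ continuation, so V_d = 12.7297
Node 0 (S = 110): continuation = e^(−0.03)·[0.3609·0.0000 + 0.6391·12.7297] = 7.8950; exercise value = 0.0000 ≤ continuation, so V_0 = 7.8950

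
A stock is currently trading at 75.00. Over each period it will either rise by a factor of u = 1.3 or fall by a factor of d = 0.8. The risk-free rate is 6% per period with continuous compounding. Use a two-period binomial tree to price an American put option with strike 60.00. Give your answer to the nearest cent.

Risk-neutral probability p = (e^0.06 − 0.8)/(1.3 − 0.8) = 0.2618/0.5000 = 0.5237
Terminal stock prices: S_uu = 126.8, S_ud = 78, S_dd = 48
Terminal payoffs (K − S): max(-66.75, 0) = 0, max(-18, 0) = 0, max(12, 0) = 12
Node u (S = 97.5): continuation = e^(−0.06)·[0.5237·0.0000 + 0.4763·0.0000] = 0.0000; exercise value = 0.0000 ≤ continuation, so V_u = 0.0000
Node d (S = 60): continuation = e^(−0.06)·[0.5237·0.0000 + 0.4763·12.0000] = 5.3831; exercise value = 0.0000 ≤ continuation, so V_d = 5.3831
Node 0 (S = 75): continuation = e^(−0.06)·[0.5237·0.0000 + 0.4763·5.3831] = 2.4148; exercise value = 0.0000 ≤ continuation, so V_0 = 2.4148

2.41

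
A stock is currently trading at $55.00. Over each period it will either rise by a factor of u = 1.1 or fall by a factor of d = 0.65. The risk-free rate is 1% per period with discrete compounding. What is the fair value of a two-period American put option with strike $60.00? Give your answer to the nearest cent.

Risk-neutral probability p = (1 + 0.01 − 0.65)/(1.1 − 0.65) = 0.3600/0.4500 = 0.8000
Terminal stock prices: S_uu = 66.55, S_ud = 39.33, S_dd = 23.24
Terminal payoffs (K − S): max(-6.55, 0) = 0, max(20.67, 0) = 20.67, max(36.76, 0) = 36.76
Node u (S = 60.5): continuation = 1/1.01·[0.8000·0.0000 + 0.2000·20.6750] = 4.0941; exercise value = 0.0000 ≤ continuation, so V_u = 4.0941
Node d (S = 35.75): continuation = 1/1.01·[0.8000·20.6750 + 0.2000·36.7625] = 23.6559; exercise value = 24.2500 > continuation, so V_d = 24.2500 (exercise)
Node 0 (S = 55): continuation = 1/1.01·[0.8000·4.0941 + 0.2000·24.2500] = 8.0448; exercise value = 5.0000 ≤ continuation, so V_0 = 8.0448

$8.04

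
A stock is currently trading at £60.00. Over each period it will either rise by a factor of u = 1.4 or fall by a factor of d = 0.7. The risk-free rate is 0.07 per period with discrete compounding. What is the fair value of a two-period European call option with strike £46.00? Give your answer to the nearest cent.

Risk-neutral probability p = (1 + 0.07 − 0.7)/(1.4 − 0.7) = 0.3700/0.7000 = 0.5286
Terminal stock prices: S_uu = 117.6, S_ud = 58.8, S_dd = 29.4
Terminal payoffs (S − K): max(71.6, 0) = 71.6, max(12.8, 0) = 12.8, max(-16.6, 0) = 0
Node u (S = 84): V_u = 1/1.07·[0.5286·71.6000 + 0.4714·12.8000] = 41.0093
Node d (S = 42): V_d = 1/1.07·[0.5286·12.8000 + 0.4714·0.0000] = 6.3231
Node 0 (S = 60): V_0 = 1/1.07·[0.5286·41.0093 + 0.4714·6.3231] = 23.0442

£23.04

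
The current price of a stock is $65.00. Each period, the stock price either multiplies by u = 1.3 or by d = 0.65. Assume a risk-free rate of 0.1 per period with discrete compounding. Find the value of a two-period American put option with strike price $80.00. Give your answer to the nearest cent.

Risk-neutral probability p = (1 + 0.1 − 0.65)/(1.3 − 0.65) = 0.4500/0.6500 = 0.6923
Terminal stock prices: S_uu = 109.9, S_ud = 54.93, S_dd = 27.46
Terminal payoffs (K − S): max(-29.85, 0) = 0, max(25.07, 0) = 25.07, max(52.54, 0) = 52.54
Node u (S = 84.5): continuation = 1/1.1·[0.6923·0.0000 + 0.3077·25.0750] = 7.0140; exercise value = 0.0000 ≤ continuation, so V_u = 7.0140
Node d (S = 42.25): continuation = 1/1.1·[0.6923·25.0750 + 0.3077·52.5375] = 30.4773; exercise value = 37.7500 > continuation, so V_d = 37.7500 (exercise)
Node 0 (S = 65): continuation = 1/1.1·[0.6923·7.0140 + 0.3077·37.7500] = 14.9738; exercise value = 15.0000 > continuation, so V_0 = 15.0000 (exercise)

$15.00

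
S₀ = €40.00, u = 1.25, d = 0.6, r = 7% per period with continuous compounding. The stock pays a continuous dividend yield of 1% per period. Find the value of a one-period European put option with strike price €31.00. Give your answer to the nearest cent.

€1.89

Per-period risk-free factor R = e^0.07 = 1.0725; dividend-adjusted growth = e^(0.07−0.01) = 1.0618.
Risk-neutral probability p = (1.0618 − 0.6)/(1.25 − 0.6) = 0.4618/0.6500 = 0.7105
Terminal stock prices: S_u = 50, S_d = 24
Terminal payoffs (K − S): max(-19, 0) = 0, max(7, 0) = 7
Node 0 (S = 40): V_0 = e^(−0.07)·[0.7105·0.0000 + 0.2895·7.0000] = 1.8894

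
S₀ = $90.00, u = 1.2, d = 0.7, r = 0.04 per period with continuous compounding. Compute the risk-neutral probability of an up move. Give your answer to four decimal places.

Risk-neutral probability p = (e^0.04 − 0.7)/(1.2 − 0.7) = 0.3408/0.5000 = 0.6816

p = 0.6816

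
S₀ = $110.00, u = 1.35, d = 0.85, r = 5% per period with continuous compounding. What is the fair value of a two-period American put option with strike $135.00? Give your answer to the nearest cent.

Risk-neutral probability p = (e^0.05 − 0.85)/(1.35 − 0.85) = 0.2013/0.5000 = 0.4025
Terminal stock prices: S_uu = 200.5, S_ud = 126.2, S_dd = 79.47
Terminal payoffs (K − S): max(-65.48, 0) = 0, max(8.775, 0) = 8.775, max(55.53, 0) = 55.53
Node u (S = 148.5): continuation = e^(−0.05)·[0.4025·0.0000 + 0.5975·8.7750] = 4.9870; exercise value = 0.0000 ≤ continuation, so V_u = 4.9870
Node d (S = 93.5): continuation = e^(−0.05)·[0.4025·8.7750 + 0.5975·55.5250] = 34.9160; exercise value = 41.5000 > continuation, so V_d = 41.5000 (exercise)
Node 0 (S = 110): continuation = e^(−0.05)·[0.4025·4.9870 + 0.5975·41.5000] = 25.4948; exercise value = 25.0000 ≤ continuation, so V_0 = 25.4948

$25.49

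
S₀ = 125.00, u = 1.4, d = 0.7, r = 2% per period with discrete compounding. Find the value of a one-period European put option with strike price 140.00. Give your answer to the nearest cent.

Risk-neutral probability p = (1 + 0.02 − 0.7)/(1.4 − 0.7) = 0.3200/0.7000 = 0.4571
Terminal stock prices: S_u = 175, S_d = 87.5
Terminal payoffs (K − S): max(-35, 0) = 0, max(52.5, 0) = 52.5
Node 0 (S = 125): V_0 = 1/1.02·[0.4571·0.0000 + 0.5429·52.5000] = 27.9412

27.94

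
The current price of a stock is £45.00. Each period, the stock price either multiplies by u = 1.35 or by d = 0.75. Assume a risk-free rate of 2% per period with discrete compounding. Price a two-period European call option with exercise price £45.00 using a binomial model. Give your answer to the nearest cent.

£7.47

Risk-neutral probability p = (1 + 0.02 − 0.75)/(1.35 − 0.75) = 0.2700/0.6000 = 0.4500
Terminal stock prices: S_uu = 82.01, S_ud = 45.56, S_dd = 25.31
Terminal payoffs (S − K): max(37.01, 0) = 37.01, max(0.5625, 0) = 0.5625, max(-19.69, 0) = 0
Node u (S = 60.75): V_u = 1/1.02·[0.4500·37.0125 + 0.5500·0.5625] = 16.6324
Node d (S = 33.75): V_d = 1/1.02·[0.4500·0.5625 + 0.5500·0.0000] = 0.2482
Node 0 (S = 45): V_0 = 1/1.02·[0.4500·16.6324 + 0.5500·0.2482] = 7.4716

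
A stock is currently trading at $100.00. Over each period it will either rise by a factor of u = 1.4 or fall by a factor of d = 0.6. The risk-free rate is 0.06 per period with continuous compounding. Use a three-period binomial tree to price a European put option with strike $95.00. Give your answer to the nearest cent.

Risk-neutral probability p = (e^0.06 − 0.6)/(1.4 − 0.6) = 0.4618/0.8000 = 0.5773
Terminal stock prices: S_uuu = 274.4, S_uud = 117.6, S_udd = 50.4, S_ddd = 21.6
Terminal payoffs (K − S): max(-179.4, 0) = 0, max(-22.6, 0) = 0, max(44.6, 0) = 44.6, max(73.4, 0) = 73.4
Node uu (S = 196): V_uu = e^(−0.06)·[0.5773·0.0000 + 0.4227·0.0000] = 0.0000
Node ud (S = 84): V_ud = e^(−0.06)·[0.5773·0.0000 + 0.4227·44.6000] = 17.7547
Node dd (S = 36): V_dd = e^(−0.06)·[0.5773·44.6000 + 0.4227·73.4000] = 53.4676
Node u (S = 140): V_u = e^(−0.06)·[0.5773·0.0000 + 0.4227·17.7547] = 7.0679
Node d (S = 60): V_d = e^(−0.06)·[0.5773·17.7547 + 0.4227·53.4676] = 30.9376
Node 0 (S = 100): V_0 = e^(−0.06)·[0.5773·7.0679 + 0.4227·30.9376] = 16.1586

$16.16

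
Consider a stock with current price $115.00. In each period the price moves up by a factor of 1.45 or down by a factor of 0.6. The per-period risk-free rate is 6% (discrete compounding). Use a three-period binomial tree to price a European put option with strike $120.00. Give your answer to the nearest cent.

Risk-neutral probability p = (1 + 0.06 − 0.6)/(1.45 − 0.6) = 0.4600/0.8500 = 0.5412
Terminal stock prices: S_uuu = 350.6, S_uud = 145.1, S_udd = 60.03, S_ddd = 24.84
Terminal payoffs (K − S): max(-230.6, 0) = 0, max(-25.07, 0) = 0, max(59.97, 0) = 59.97, max(95.16, 0) = 95.16
Node uu (S = 241.8): V_uu = 1/1.06·[0.5412·0.0000 + 0.4588·0.0000] = 0.0000
Node ud (S = 100): V_ud = 1/1.06·[0.5412·0.0000 + 0.4588·59.9700] = 25.9582
Node dd (S = 41.4): V_dd = 1/1.06·[0.5412·59.9700 + 0.4588·95.1600] = 71.8075
Node u (S = 166.8): V_u = 1/1.06·[0.5412·0.0000 + 0.4588·25.9582] = 11.2361
Node d (S = 69): V_d = 1/1.06·[0.5412·25.9582 + 0.4588·71.8075] = 44.3348
Node 0 (S = 115): V_0 = 1/1.06·[0.5412·11.2361 + 0.4588·44.3348] = 24.9269

$24.93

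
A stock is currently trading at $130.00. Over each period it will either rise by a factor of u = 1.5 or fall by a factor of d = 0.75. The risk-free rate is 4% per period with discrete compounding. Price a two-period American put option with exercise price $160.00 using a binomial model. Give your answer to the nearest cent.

Risk-neutral probability p = (1 + 0.04 − 0.75)/(1.5 − 0.75) = 0.2900/0.7500 = 0.3867
Terminal stock prices: S_uu = 292.5, S_ud = 146.2, S_dd = 73.12
Terminal payoffs (K − S): max(-132.5, 0) = 0, max(13.75, 0) = 13.75, max(86.88, 0) = 86.88
Node u (S = 195): continuation = 1/1.04·[0.3867·0.0000 + 0.6133·13.7500] = 8.1090; exercise value = 0.0000 ≤ continuation, so V_u = 8.1090
Node d (S = 97.5): continuation = 1/1.04·[0.3867·13.7500 + 0.6133·86.8750] = 56.3462; exercise value = 62.5000 > continuation, so V_d = 62.5000 (exercise)
Node 0 (S = 130): continuation = 1/1.04·[0.3867·8.1090 + 0.6133·62.5000] = 39.8738; exercise value = 30.0000 ≤ continuation, so V_0 = 39.8738

$39.87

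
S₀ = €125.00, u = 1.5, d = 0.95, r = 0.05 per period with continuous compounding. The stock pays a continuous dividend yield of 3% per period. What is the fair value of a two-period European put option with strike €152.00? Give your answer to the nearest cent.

Per-period risk-free factor R = e^0.05 = 1.0513; dividend-adjusted growth = e^(0.05−0.03) = 1.0202.
Risk-neutral probability p = (1.0202 − 0.95)/(1.5 − 0.95) = 0.0702/0.5500 = 0.1276
Terminal stock prices: S_uu = 281.2, S_ud = 178.1, S_dd = 112.8
Terminal payoffs (K − S): max(-129.2, 0) = 0, max(-26.12, 0) = 0, max(39.19, 0) = 39.19
Node u (S = 187.5): V_u = e^(−0.05)·[0.1276·0.0000 + 0.8724·0.0000] = 0.0000
Node d (S = 118.8): V_d = e^(−0.05)·[0.1276·0.0000 + 0.8724·39.1875] = 32.5184
Node 0 (S = 125): V_0 = e^(−0.05)·[0.1276·0.0000 + 0.8724·32.5184] = 26.9843

€26.98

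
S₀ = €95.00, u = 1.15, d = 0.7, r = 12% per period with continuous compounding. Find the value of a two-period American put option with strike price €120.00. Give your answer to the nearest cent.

Risk-neutral probability p = (e^0.12 − 0.7)/(1.15 − 0.7) = 0.4275/0.4500 = 0.9500
Terminal stock prices: S_uu = 125.6, S_ud = 76.47, S_dd = 46.55
Terminal payoffs (K − S): max(-5.637, 0) = 0, max(43.53, 0) = 43.53, max(73.45, 0) = 73.45
Node u (S = 109.2): continuation = e^(−0.12)·[0.9500·0.0000 + 0.0500·43.5250] = 1.9304; exercise value = 10.7500 > continuation, so V_u = 10.7500 (exercise)
Node d (S = 66.5): continuation = e^(−0.12)·[0.9500·43.5250 + 0.0500·73.4500] = 39.9305; exercise value = 53.5000 > continuation, so V_d = 53.5000 (exercise)
Node 0 (S = 95): continuation = e^(−0.12)·[0.9500·10.7500 + 0.0500·53.5000] = 11.4305; exercise value = 25.0000 > continuation, so V_0 = 25.0000 (exercise)

€25.00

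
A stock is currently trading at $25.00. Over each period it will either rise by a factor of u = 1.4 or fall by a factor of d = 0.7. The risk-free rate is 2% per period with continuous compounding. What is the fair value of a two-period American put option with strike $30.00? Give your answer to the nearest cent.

$7.96

Risk-neutral probability p = (e^0.02 − 0.7)/(1.4 − 0.7) = 0.3202/0.7000 = 0.4574
Terminal stock prices: S_uu = 49, S_ud = 24.5, S_dd = 12.25
Terminal payoffs (K − S): max(-19, 0) = 0, max(5.5, 0) = 5.5, max(17.75, 0) = 17.75
Node u (S = 35): continuation = e^(−0.02)·[0.4574·0.0000 + 0.5426·5.5000] = 2.9250; exercise value = 0.0000 ≤ continuation, so V_u = 2.9250
Node d (S = 17.5): continuation = e^(−0.02)·[0.4574·5.5000 + 0.5426·17.7500] = 11.9060; exercise value = 12.5000 > continuation, so V_d = 12.5000 (exercise)
Node 0 (S = 25): continuation = e^(−0.02)·[0.4574·2.9250 + 0.5426·12.5000] = 7.9593; exercise value = 5.0000 ≤ continuation, so V_0 = 7.9593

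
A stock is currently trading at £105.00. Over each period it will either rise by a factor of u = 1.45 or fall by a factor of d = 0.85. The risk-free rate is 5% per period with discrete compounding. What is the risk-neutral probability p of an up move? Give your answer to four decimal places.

p = 0.3333

Risk-neutral probability p = (1 + 0.05 − 0.85)/(1.45 − 0.85) = 0.2000/0.6000 = 0.3333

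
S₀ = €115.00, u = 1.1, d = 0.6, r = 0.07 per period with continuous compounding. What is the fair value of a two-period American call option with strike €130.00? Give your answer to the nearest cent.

€7.10

Risk-neutral probability p = (e^0.07 − 0.6)/(1.1 − 0.6) = 0.4725/0.5000 = 0.9450
Terminal stock prices: S_uu = 139.2, S_ud = 75.9, S_dd = 41.4
Terminal payoffs (S − K): max(9.15, 0) = 9.15, max(-54.1, 0) = 0, max(-88.6, 0) = 0
Node u (S = 126.5): continuation = e^(−0.07)·[0.9450·9.1500 + 0.0550·0.0000] = 8.0623; exercise value = 0.0000 ≤ continuation, so V_u = 8.0623
Node d (S = 69): continuation = e^(−0.07)·[0.9450·0.0000 + 0.0550·0.0000] = 0.0000; exercise value = 0.0000 ≤ continuation, so V_d = 0.0000
Node 0 (S = 115): continuation = e^(−0.07)·[0.9450·8.0623 + 0.0550·0.0000] = 7.1039; exercise value = 0.0000 ≤ continuation, so V_0 = 7.1039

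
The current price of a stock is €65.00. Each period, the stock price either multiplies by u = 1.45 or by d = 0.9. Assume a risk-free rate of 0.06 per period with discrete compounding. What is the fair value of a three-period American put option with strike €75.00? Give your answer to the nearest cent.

Risk-neutral probability p = (1 + 0.06 − 0.9)/(1.45 − 0.9) = 0.1600/0.5500 = 0.2909
Terminal stock prices: S_uuu = 198.2, S_uud = 123, S_udd = 76.34, S_ddd = 47.39
Terminal payoffs (K − S): max(-123.2, 0) = 0, max(-48, 0) = 0, max(-1.343, 0) = 0, max(27.61, 0) = 27.61
Node uu (S = 136.7): continuation = 1/1.06·[0.2909·0.0000 + 0.7091·0.0000] = 0.0000; exercise value = 0.0000 ≤ continuation, so V_uu = 0.0000
Node ud (S = 84.83): continuation = 1/1.06·[0.2909·0.0000 + 0.7091·0.0000] = 0.0000; exercise value = 0.0000 ≤ continuation, so V_ud = 0.0000
Node dd (S = 52.65): continuation = 1/1.06·[0.2909·0.0000 + 0.7091·27.6150] = 18.4732; exercise value = 22.3500 > continuation, so V_dd = 22.3500 (exercise)
Node u (S = 94.25): continuation = 1/1.06·[0.2909·0.0000 + 0.7091·0.0000] = 0.0000; exercise value = 0.0000 ≤ continuation, so V_u = 0.0000
Node d (S = 58.5): continuation = 1/1.06·[0.2909·0.0000 + 0.7091·22.3500] = 14.9511; exercise value = 16.5000 > continuation, so V_d = 16.5000 (exercise)
Node 0 (S = 65): continuation = 1/1.06·[0.2909·0.0000 + 0.7091·16.5000] = 11.0377; exercise value = 10.0000 ≤ continuation, so V_0 = 11.0377

€11.04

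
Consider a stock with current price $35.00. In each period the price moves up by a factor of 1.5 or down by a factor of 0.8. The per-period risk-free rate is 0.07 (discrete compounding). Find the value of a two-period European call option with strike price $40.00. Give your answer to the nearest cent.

Risk-neutral probability p = (1 + 0.07 − 0.8)/(1.5 − 0.8) = 0.2700/0.7000 = 0.3857
Terminal stock prices: S_uu = 78.75, S_ud = 42, S_dd = 22.4
Terminal payoffs (S − K): max(38.75, 0) = 38.75, max(2, 0) = 2, max(-17.6, 0) = 0
Node u (S = 52.5): V_u = 1/1.07·[0.3857·38.7500 + 0.6143·2.0000] = 15.1168
Node d (S = 28): V_d = 1/1.07·[0.3857·2.0000 + 0.6143·0.0000] = 0.7210
Node 0 (S = 35): V_0 = 1/1.07·[0.3857·15.1168 + 0.6143·0.7210] = 5.8632

$5.86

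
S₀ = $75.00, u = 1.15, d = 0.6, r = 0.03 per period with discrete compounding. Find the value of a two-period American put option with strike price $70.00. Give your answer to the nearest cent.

$8.23

Risk-neutral probability p = (1 + 0.03 − 0.6)/(1.15 − 0.6) = 0.4300/0.5500 = 0.7818
Terminal stock prices: S_uu = 99.19, S_ud = 51.75, S_dd = 27
Terminal payoffs (K − S): max(-29.19, 0) = 0, max(18.25, 0) = 18.25, max(43, 0) = 43
Node u (S = 86.25): continuation = 1/1.03·[0.7818·0.0000 + 0.2182·18.2500] = 3.8658; exercise value = 0.0000 ≤ continuation, so V_u = 3.8658
Node d (S = 45): continuation = 1/1.03·[0.7818·18.2500 + 0.2182·43.0000] = 22.9612; exercise value = 25.0000 > continuation, so V_d = 25.0000 (exercise)
Node 0 (S = 75): continuation = 1/1.03·[0.7818·3.8658 + 0.2182·25.0000] = 8.2300; exercise value = 0.0000 ≤ continuation, so V_0 = 8.2300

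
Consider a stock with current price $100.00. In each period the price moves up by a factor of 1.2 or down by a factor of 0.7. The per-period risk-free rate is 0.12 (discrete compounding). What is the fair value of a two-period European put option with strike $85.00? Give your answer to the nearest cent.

$0.95

Risk-neutral probability p = (1 + 0.12 − 0.7)/(1.2 − 0.7) = 0.4200/0.5000 = 0.8400
Terminal stock prices: S_uu = 144, S_ud = 84, S_dd = 49
Terminal payoffs (K − S): max(-59, 0) = 0, max(1, 0) = 1, max(36, 0) = 36
Node u (S = 120): V_u = 1/1.12·[0.8400·0.0000 + 0.1600·1.0000] = 0.1429
Node d (S = 70): V_d = 1/1.12·[0.8400·1.0000 + 0.1600·36.0000] = 5.8929
Node 0 (S = 100): V_0 = 1/1.12·[0.8400·0.1429 + 0.1600·5.8929] = 0.9490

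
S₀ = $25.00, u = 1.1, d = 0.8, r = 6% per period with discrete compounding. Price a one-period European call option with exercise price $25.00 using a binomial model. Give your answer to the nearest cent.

$2.04

Risk-neutral probability p = (1 + 0.06 − 0.8)/(1.1 − 0.8) = 0.2600/0.3000 = 0.8667
Terminal stock prices: S_u = 27.5, S_d = 20
Terminal payoffs (S − K): max(2.5, 0) = 2.5, max(-5, 0) = 0
Node 0 (S = 25): V_0 = 1/1.06·[0.8667·2.5000 + 0.1333·0.0000] = 2.0440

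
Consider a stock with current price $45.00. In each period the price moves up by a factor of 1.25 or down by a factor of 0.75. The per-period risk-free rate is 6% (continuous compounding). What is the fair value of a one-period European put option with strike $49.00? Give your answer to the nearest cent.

Risk-neutral probability p = (e^0.06 − 0.75)/(1.25 − 0.75) = 0.3118/0.5000 = 0.6237
Terminal stock prices: S_u = 56.25, S_d = 33.75
Terminal payoffs (K − S): max(-7.25, 0) = 0, max(15.25, 0) = 15.25
Node 0 (S = 45): V_0 = e^(−0.06)·[0.6237·0.0000 + 0.3763·15.2500] = 5.4048

$5.40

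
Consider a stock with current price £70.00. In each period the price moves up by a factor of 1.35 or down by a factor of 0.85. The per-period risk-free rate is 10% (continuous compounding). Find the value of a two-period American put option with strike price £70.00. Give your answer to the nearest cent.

£4.65

Risk-neutral probability p = (e^0.1 − 0.85)/(1.35 − 0.85) = 0.2552/0.5000 = 0.5103
Terminal stock prices: S_uu = 127.6, S_ud = 80.33, S_dd = 50.57
Terminal payoffs (K − S): max(-57.58, 0) = 0, max(-10.33, 0) = 0, max(19.43, 0) = 19.43
Node u (S = 94.5): continuation = e^(−0.1)·[0.5103·0.0000 + 0.4897·0.0000] = 0.0000; exercise value = 0.0000 ≤ continuation, so V_u = 0.0000
Node d (S = 59.5): continuation = e^(−0.1)·[0.5103·0.0000 + 0.4897·19.4250] = 8.6065; exercise value = 10.5000 > continuation, so V_d = 10.5000 (exercise)
Node 0 (S = 70): continuation = e^(−0.1)·[0.5103·0.0000 + 0.4897·10.5000] = 4.6521; exercise value = 0.0000 ≤ continuation, so V_0 = 4.6521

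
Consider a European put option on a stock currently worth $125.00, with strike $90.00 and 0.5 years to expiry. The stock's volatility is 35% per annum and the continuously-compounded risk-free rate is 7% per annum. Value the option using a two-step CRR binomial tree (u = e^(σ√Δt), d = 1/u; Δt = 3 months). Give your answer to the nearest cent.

CRR parameters: u = e^(σ√Δt) = e^(0.35·√0.25) = 1.1912, d = 1/u = 0.8395
Per-period rate: rΔt = 0.07·0.25 = 0.0175, so R = e^0.0175 = 1.0177
Risk-neutral probability p = (e^0.0175 − 0.8395)/(1.1912 − 0.8395) = 0.1782/0.3518 = 0.5065
Terminal stock prices: S_uu = 177.4, S_ud = 125, S_dd = 88.09
Terminal payoffs (K − S): max(-87.38, 0) = 0, max(-35, 0) = 0, max(1.914, 0) = 1.914
Node u (S = 148.9): V_u = e^(−0.0175)·[0.5065·0.0000 + 0.4935·0.0000] = 0.0000
Node d (S = 104.9): V_d = e^(−0.0175)·[0.5065·0.0000 + 0.4935·1.9140] = 0.9281
Node 0 (S = 125): V_0 = e^(−0.0175)·[0.5065·0.0000 + 0.4935·0.9281] = 0.4500

$0.45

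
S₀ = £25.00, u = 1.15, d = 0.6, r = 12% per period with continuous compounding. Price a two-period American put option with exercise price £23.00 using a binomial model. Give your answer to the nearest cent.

Risk-neutral probability p = (e^0.12 − 0.6)/(1.15 − 0.6) = 0.5275/0.5500 = 0.9591
Terminal stock prices: S_uu = 33.06, S_ud = 17.25, S_dd = 9
Terminal payoffs (K − S): max(-10.06, 0) = 0, max(5.75, 0) = 5.75, max(14, 0) = 14
Node u (S = 28.75): continuation = e^(−0.12)·[0.9591·0.0000 + 0.0409·5.7500] = 0.2087; exercise value = 0.0000 ≤ continuation, so V_u = 0.2087
Node d (S = 15): continuation = e^(−0.12)·[0.9591·5.7500 + 0.0409·14.0000] = 5.3992; exercise value = 8.0000 > continuation, so V_d = 8.0000 (exercise)
Node 0 (S = 25): continuation = e^(−0.12)·[0.9591·0.2087 + 0.0409·8.0000] = 0.4678; exercise value = 0.0000 ≤ continuation, so V_0 = 0.4678

£0.47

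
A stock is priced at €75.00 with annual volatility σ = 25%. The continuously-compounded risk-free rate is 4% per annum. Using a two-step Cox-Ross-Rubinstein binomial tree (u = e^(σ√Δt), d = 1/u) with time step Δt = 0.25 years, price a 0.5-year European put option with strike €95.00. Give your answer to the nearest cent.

CRR parameters: u = e^(σ√Δt) = e^(0.25·√0.25) = 1.1331, d = 1/u = 0.8825
Per-period rate: rΔt = 0.04·0.25 = 0.01, so R = e^0.01 = 1.0101
Risk-neutral probability p = (e^0.01 − 0.8825)/(1.1331 − 0.8825) = 0.1276/0.2507 = 0.5089
Terminal stock prices: S_uu = 96.3, S_ud = 75, S_dd = 58.41
Terminal payoffs (K − S): max(-1.302, 0) = 0, max(20, 0) = 20, max(36.59, 0) = 36.59
Node u (S = 84.99): V_u = e^(−0.01)·[0.5089·0.0000 + 0.4911·20.0000] = 9.7245
Node d (S = 66.19): V_d = e^(−0.01)·[0.5089·20.0000 + 0.4911·36.5899] = 27.8675
Node 0 (S = 75): V_0 = e^(−0.01)·[0.5089·9.7245 + 0.4911·27.8675] = 18.4493

€18.45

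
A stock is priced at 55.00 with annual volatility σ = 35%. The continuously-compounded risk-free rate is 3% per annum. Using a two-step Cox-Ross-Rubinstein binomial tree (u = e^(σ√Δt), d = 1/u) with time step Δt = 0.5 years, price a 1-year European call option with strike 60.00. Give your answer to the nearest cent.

6.44

CRR parameters: u = e^(σ√Δt) = e^(0.35·√0.5) = 1.2808, d = 1/u = 0.7808
Per-period rate: rΔt = 0.03·0.5 = 0.015, so R = e^0.015 = 1.0151
Risk-neutral probability p = (e^0.015 − 0.7808)/(1.2808 − 0.7808) = 0.2344/0.5000 = 0.4687
Terminal stock prices: S_uu = 90.23, S_ud = 55, S_dd = 33.53
Terminal payoffs (S − K): max(30.23, 0) = 30.23, max(-5, 0) = 0, max(-26.47, 0) = 0
Node u (S = 70.44): V_u = e^(−0.015)·[0.4687·30.2251 + 0.5313·0.0000] = 13.9546
Node d (S = 42.94): V_d = e^(−0.015)·[0.4687·0.0000 + 0.5313·0.0000] = 0.0000
Node 0 (S = 55): V_0 = e^(−0.015)·[0.4687·13.9546 + 0.5313·0.0000] = 6.4427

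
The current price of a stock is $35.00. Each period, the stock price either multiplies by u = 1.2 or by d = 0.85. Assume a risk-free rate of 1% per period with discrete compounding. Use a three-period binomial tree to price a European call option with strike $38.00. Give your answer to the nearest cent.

Risk-neutral probability p = (1 + 0.01 − 0.85)/(1.2 − 0.85) = 0.1600/0.3500 = 0.4571
Terminal stock prices: S_uuu = 60.48, S_uud = 42.84, S_udd = 30.34, S_ddd = 21.49
Terminal payoffs (S − K): max(22.48, 0) = 22.48, max(4.84, 0) = 4.84, max(-7.655, 0) = 0, max(-16.51, 0) = 0
Node uu (S = 50.4): V_uu = 1/1.01·[0.4571·22.4800 + 0.5429·4.8400] = 12.7762
Node ud (S = 35.7): V_ud = 1/1.01·[0.4571·4.8400 + 0.5429·0.0000] = 2.1907
Node dd (S = 25.29): V_dd = 1/1.01·[0.4571·0.0000 + 0.5429·0.0000] = 0.0000
Node u (S = 42): V_u = 1/1.01·[0.4571·12.7762 + 0.5429·2.1907] = 6.9602
Node d (S = 29.75): V_d = 1/1.01·[0.4571·2.1907 + 0.5429·0.0000] = 0.9915
Node 0 (S = 35): V_0 = 1/1.01·[0.4571·6.9602 + 0.5429·0.9915] = 3.6832

$3.68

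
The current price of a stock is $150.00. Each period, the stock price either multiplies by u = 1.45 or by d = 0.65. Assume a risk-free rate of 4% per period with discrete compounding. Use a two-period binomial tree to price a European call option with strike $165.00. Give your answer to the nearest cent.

Risk-neutral probability p = (1 + 0.04 − 0.65)/(1.45 − 0.65) = 0.3900/0.8000 = 0.4875
Terminal stock prices: S_uu = 315.4, S_ud = 141.4, S_dd = 63.38
Terminal payoffs (S − K): max(150.4, 0) = 150.4, max(-23.62, 0) = 0, max(-101.6, 0) = 0
Node u (S = 217.5): V_u = 1/1.04·[0.4875·150.3750 + 0.5125·0.0000] = 70.4883
Node d (S = 97.5): V_d = 1/1.04·[0.4875·0.0000 + 0.5125·0.0000] = 0.0000
Node 0 (S = 150): V_0 = 1/1.04·[0.4875·70.4883 + 0.5125·0.0000] = 33.0414

$33.04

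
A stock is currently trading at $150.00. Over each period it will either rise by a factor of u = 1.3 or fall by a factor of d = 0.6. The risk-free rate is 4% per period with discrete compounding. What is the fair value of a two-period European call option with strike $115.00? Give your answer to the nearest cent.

Risk-neutral probability p = (1 + 0.04 − 0.6)/(1.3 − 0.6) = 0.4400/0.7000 = 0.6286
Terminal stock prices: S_uu = 253.5, S_ud = 117, S_dd = 54
Terminal payoffs (S − K): max(138.5, 0) = 138.5, max(2, 0) = 2, max(-61, 0) = 0
Node u (S = 195): V_u = 1/1.04·[0.6286·138.5000 + 0.3714·2.0000] = 84.4231
Node d (S = 90): V_d = 1/1.04·[0.6286·2.0000 + 0.3714·0.0000] = 1.2088
Node 0 (S = 150): V_0 = 1/1.04·[0.6286·84.4231 + 0.3714·1.2088] = 51.4566

$51.46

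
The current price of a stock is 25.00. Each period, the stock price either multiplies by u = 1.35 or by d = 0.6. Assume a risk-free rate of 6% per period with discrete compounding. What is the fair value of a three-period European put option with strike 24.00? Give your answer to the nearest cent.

3.64

Risk-neutral probability p = (1 + 0.06 − 0.6)/(1.35 − 0.6) = 0.4600/0.7500 = 0.6133
Terminal stock prices: S_uuu = 61.51, S_uud = 27.34, S_udd = 12.15, S_ddd = 5.4
Terminal payoffs (K − S): max(-37.51, 0) = 0, max(-3.338, 0) = 0, max(11.85, 0) = 11.85, max(18.6, 0) = 18.6
Node uu (S = 45.56): V_uu = 1/1.06·[0.6133·0.0000 + 0.3867·0.0000] = 0.0000
Node ud (S = 20.25): V_ud = 1/1.06·[0.6133·0.0000 + 0.3867·11.8500] = 4.3226
Node dd (S = 9): V_dd = 1/1.06·[0.6133·11.8500 + 0.3867·18.6000] = 13.6415
Node u (S = 33.75): V_u = 1/1.06·[0.6133·0.0000 + 0.3867·4.3226] = 1.5768
Node d (S = 15): V_d = 1/1.06·[0.6133·4.3226 + 0.3867·13.6415] = 7.4773
Node 0 (S = 25): V_0 = 1/1.06·[0.6133·1.5768 + 0.3867·7.4773] = 3.6399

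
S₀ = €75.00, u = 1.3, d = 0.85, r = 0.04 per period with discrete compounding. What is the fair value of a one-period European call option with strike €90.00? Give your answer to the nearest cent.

€3.04

Risk-neutral probability p = (1 + 0.04 − 0.85)/(1.3 − 0.85) = 0.1900/0.4500 = 0.4222
Terminal stock prices: S_u = 97.5, S_d = 63.75
Terminal payoffs (S − K): max(7.5, 0) = 7.5, max(-26.25, 0) = 0
Node 0 (S = 75): V_0 = 1/1.04·[0.4222·7.5000 + 0.5778·0.0000] = 3.0449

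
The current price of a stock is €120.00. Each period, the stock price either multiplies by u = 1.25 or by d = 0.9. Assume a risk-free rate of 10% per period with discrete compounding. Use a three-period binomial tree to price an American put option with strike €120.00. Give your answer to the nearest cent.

€4.68

Risk-neutral probability p = (1 + 0.1 − 0.9)/(1.25 − 0.9) = 0.2000/0.3500 = 0.5714
Terminal stock prices: S_uuu = 234.4, S_uud = 168.8, S_udd = 121.5, S_ddd = 87.48
Terminal payoffs (K − S): max(-114.4, 0) = 0, max(-48.75, 0) = 0, max(-1.5, 0) = 0, max(32.52, 0) = 32.52
Node uu (S = 187.5): continuation = 1/1.1·[0.5714·0.0000 + 0.4286·0.0000] = 0.0000; exercise value = 0.0000 ≤ continuation, so V_uu = 0.0000
Node ud (S = 135): continuation = 1/1.1·[0.5714·0.0000 + 0.4286·0.0000] = 0.0000; exercise value = 0.0000 ≤ continuation, so V_ud = 0.0000
Node dd (S = 97.2): continuation = 1/1.1·[0.5714·0.0000 + 0.4286·32.5200] = 12.6701; exercise value = 22.8000 > continuation, so V_dd = 22.8000 (exercise)
Node u (S = 150): continuation = 1/1.1·[0.5714·0.0000 + 0.4286·0.0000] = 0.0000; exercise value = 0.0000 ≤ continuation, so V_u = 0.0000
Node d (S = 108): continuation = 1/1.1·[0.5714·0.0000 + 0.4286·22.8000] = 8.8831; exercise value = 12.0000 > continuation, so V_d = 12.0000 (exercise)
Node 0 (S = 120): continuation = 1/1.1·[0.5714·0.0000 + 0.4286·12.0000] = 4.6753; exercise value = 0.0000 ≤ continuation, so V_0 = 4.6753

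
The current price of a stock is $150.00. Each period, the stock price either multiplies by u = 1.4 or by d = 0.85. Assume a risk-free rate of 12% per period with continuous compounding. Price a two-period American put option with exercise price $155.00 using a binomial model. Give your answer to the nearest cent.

Risk-neutral probability p = (e^0.12 − 0.85)/(1.4 − 0.85) = 0.2775/0.5500 = 0.5045
Terminal stock prices: S_uu = 294, S_ud = 178.5, S_dd = 108.4
Terminal payoffs (K − S): max(-139, 0) = 0, max(-23.5, 0) = 0, max(46.63, 0) = 46.63
Node u (S = 210): continuation = e^(−0.12)·[0.5045·0.0000 + 0.4955·0.0000] = 0.0000; exercise value = 0.0000 ≤ continuation, so V_u = 0.0000
Node d (S = 127.5): continuation = e^(−0.12)·[0.5045·0.0000 + 0.4955·46.6250] = 20.4886; exercise value = 27.5000 > continuation, so V_d = 27.5000 (exercise)
Node 0 (S = 150): continuation = e^(−0.12)·[0.5045·0.0000 + 0.4955·27.5000] = 12.0844; exercise value = 5.0000 ≤ continuation, so V_0 = 12.0844

$12.08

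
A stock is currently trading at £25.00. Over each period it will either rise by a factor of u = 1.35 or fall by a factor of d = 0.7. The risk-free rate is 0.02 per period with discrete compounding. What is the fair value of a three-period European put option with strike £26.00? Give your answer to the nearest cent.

£5.54

Risk-neutral probability p = (1 + 0.02 − 0.7)/(1.35 − 0.7) = 0.3200/0.6500 = 0.4923
Terminal stock prices: S_uuu = 61.51, S_uud = 31.89, S_udd = 16.54, S_ddd = 8.575
Terminal payoffs (K − S): max(-35.51, 0) = 0, max(-5.894, 0) = 0, max(9.463, 0) = 9.463, max(17.43, 0) = 17.43
Node uu (S = 45.56): V_uu = 1/1.02·[0.4923·0.0000 + 0.5077·0.0000] = 0.0000
Node ud (S = 23.62): V_ud = 1/1.02·[0.4923·0.0000 + 0.5077·9.4625] = 4.7098
Node dd (S = 12.25): V_dd = 1/1.02·[0.4923·9.4625 + 0.5077·17.4250] = 13.2402
Node u (S = 33.75): V_u = 1/1.02·[0.4923·0.0000 + 0.5077·4.7098] = 2.3443
Node d (S = 17.5): V_d = 1/1.02·[0.4923·4.7098 + 0.5077·13.2402] = 8.8634
Node 0 (S = 25): V_0 = 1/1.02·[0.4923·2.3443 + 0.5077·8.8634] = 5.5431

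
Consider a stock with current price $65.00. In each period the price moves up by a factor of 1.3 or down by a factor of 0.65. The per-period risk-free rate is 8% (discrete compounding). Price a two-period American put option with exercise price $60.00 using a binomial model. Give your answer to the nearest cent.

$6.54

Risk-neutral probability p = (1 + 0.08 − 0.65)/(1.3 − 0.65) = 0.4300/0.6500 = 0.6615
Terminal stock prices: S_uu = 109.9, S_ud = 54.93, S_dd = 27.46
Terminal payoffs (K − S): max(-49.85, 0) = 0, max(5.075, 0) = 5.075, max(32.54, 0) = 32.54
Node u (S = 84.5): continuation = 1/1.08·[0.6615·0.0000 + 0.3385·5.0750] = 1.5905; exercise value = 0.0000 ≤ continuation, so V_u = 1.5905
Node d (S = 42.25): continuation = 1/1.08·[0.6615·5.0750 + 0.3385·32.5375] = 13.3056; exercise value = 17.7500 > continuation, so V_d = 17.7500 (exercise)
Node 0 (S = 65): continuation = 1/1.08·[0.6615·1.5905 + 0.3385·17.7500] = 6.5369; exercise value = 0.0000 ≤ continuation, so V_0 = 6.5369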